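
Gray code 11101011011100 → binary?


Gray code: 11101011011100
MSB stays the same: 1
Each subsequent bit = prev_binary XOR current_gray:
  B[1] = 1 XOR 1 = 0
  B[2] = 0 XOR 1 = 1
  B[3] = 1 XOR 0 = 1
  B[4] = 1 XOR 1 = 0
  B[5] = 0 XOR 0 = 0
  B[6] = 0 XOR 1 = 1
  B[7] = 1 XOR 1 = 0
  B[8] = 0 XOR 0 = 0
  B[9] = 0 XOR 1 = 1
  B[10] = 1 XOR 1 = 0
  B[11] = 0 XOR 1 = 1
  B[12] = 1 XOR 0 = 1
  B[13] = 1 XOR 0 = 1
= 10110010010111 (11415 decimal)


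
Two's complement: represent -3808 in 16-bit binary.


Original: 0000111011100000
Step 1 - Invert all bits: 1111000100011111
Step 2 - Add 1: 1111000100011111 + 1
= 1111000100100000 (represents -3808)


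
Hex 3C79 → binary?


Each hex digit → 4 binary bits:
  3 = 0011
  C = 1100
  7 = 0111
  9 = 1001
Concatenate: 0011 1100 0111 1001
= 0011110001111001


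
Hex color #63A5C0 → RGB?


Hex: #63A5C0
R = 63₁₆ = 99
G = A5₁₆ = 165
B = C0₁₆ = 192
= RGB(99, 165, 192)


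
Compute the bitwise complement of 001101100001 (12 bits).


Original: 001101100001
Invert all bits:
  bit 0: 0 → 1
  bit 1: 0 → 1
  bit 2: 1 → 0
  bit 3: 1 → 0
  bit 4: 0 → 1
  bit 5: 1 → 0
  bit 6: 1 → 0
  bit 7: 0 → 1
  bit 8: 0 → 1
  bit 9: 0 → 1
  bit 10: 0 → 1
  bit 11: 1 → 0
= 110010011110


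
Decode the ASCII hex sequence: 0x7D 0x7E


Codes (hex): 0x7D 0x7E
Per-code ASCII lookup:
  0x7D = 125  (special character) → '}'
  0x7E = 126  (special character) → '~'
= '}~'


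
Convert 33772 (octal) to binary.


Each octal digit → 3 binary bits:
  3 = 011
  3 = 011
  7 = 111
  7 = 111
  2 = 010
Concatenate: 011 011 111 111 010
= 011011111111010


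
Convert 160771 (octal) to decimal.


Positional values:
Position 0: 1 × 8^0 = 1
Position 1: 7 × 8^1 = 56
Position 2: 7 × 8^2 = 448
Position 3: 0 × 8^3 = 0
Position 4: 6 × 8^4 = 24576
Position 5: 1 × 8^5 = 32768
Sum = 1 + 56 + 448 + 0 + 24576 + 32768
= 57849


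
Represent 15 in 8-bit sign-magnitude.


Sign bit: 0 (positive)
Magnitude: 15 = 0001111
= 00001111


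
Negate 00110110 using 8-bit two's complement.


Original: 00110110
Step 1 - Invert all bits: 11001001
Step 2 - Add 1: 11001001 + 1
= 11001010 (represents -54)


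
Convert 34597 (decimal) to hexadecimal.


Divide by 16 repeatedly:
34597 ÷ 16 = 2162 remainder 5 (5)
2162 ÷ 16 = 135 remainder 2 (2)
135 ÷ 16 = 8 remainder 7 (7)
8 ÷ 16 = 0 remainder 8 (8)
Reading remainders bottom-up:
= 0x8725


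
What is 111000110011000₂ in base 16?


Group into 4-bit nibbles: 0111000110011000
  0111 = 7
  0001 = 1
  1001 = 9
  1000 = 8
= 0x7198


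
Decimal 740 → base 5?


Divide by 5 repeatedly:
740 ÷ 5 = 148 remainder 0
148 ÷ 5 = 29 remainder 3
29 ÷ 5 = 5 remainder 4
5 ÷ 5 = 1 remainder 0
1 ÷ 5 = 0 remainder 1
Reading remainders bottom-up:
= 10430


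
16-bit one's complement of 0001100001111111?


Original: 0001100001111111
Invert all bits:
  bit 0: 0 → 1
  bit 1: 0 → 1
  bit 2: 0 → 1
  bit 3: 1 → 0
  bit 4: 1 → 0
  bit 5: 0 → 1
  bit 6: 0 → 1
  bit 7: 0 → 1
  bit 8: 0 → 1
  bit 9: 1 → 0
  bit 10: 1 → 0
  bit 11: 1 → 0
  bit 12: 1 → 0
  bit 13: 1 → 0
  bit 14: 1 → 0
  bit 15: 1 → 0
= 1110011110000000


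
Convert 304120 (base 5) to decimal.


Positional values (base 5):
  0 × 5^0 = 0 × 1 = 0
  2 × 5^1 = 2 × 5 = 10
  1 × 5^2 = 1 × 25 = 25
  4 × 5^3 = 4 × 125 = 500
  0 × 5^4 = 0 × 625 = 0
  3 × 5^5 = 3 × 3125 = 9375
Sum = 0 + 10 + 25 + 500 + 0 + 9375
= 9910


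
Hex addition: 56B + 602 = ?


Align and add column by column (LSB to MSB, each column mod 16 with carry):
  056B
+ 0602
  ----
  col 0: B(11) + 2(2) + 0 (carry in) = 13 → D(13), carry out 0
  col 1: 6(6) + 0(0) + 0 (carry in) = 6 → 6(6), carry out 0
  col 2: 5(5) + 6(6) + 0 (carry in) = 11 → B(11), carry out 0
  col 3: 0(0) + 0(0) + 0 (carry in) = 0 → 0(0), carry out 0
Reading digits MSB→LSB: 0B6D
Strip leading zeros: B6D
= 0xB6D


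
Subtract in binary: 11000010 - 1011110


Align and subtract column by column (LSB to MSB, borrowing when needed):
  11000010
- 01011110
  --------
  col 0: (0 - 0 borrow-in) - 0 → 0 - 0 = 0, borrow out 0
  col 1: (1 - 0 borrow-in) - 1 → 1 - 1 = 0, borrow out 0
  col 2: (0 - 0 borrow-in) - 1 → borrow from next column: (0+2) - 1 = 1, borrow out 1
  col 3: (0 - 1 borrow-in) - 1 → borrow from next column: (-1+2) - 1 = 0, borrow out 1
  col 4: (0 - 1 borrow-in) - 1 → borrow from next column: (-1+2) - 1 = 0, borrow out 1
  col 5: (0 - 1 borrow-in) - 0 → borrow from next column: (-1+2) - 0 = 1, borrow out 1
  col 6: (1 - 1 borrow-in) - 1 → borrow from next column: (0+2) - 1 = 1, borrow out 1
  col 7: (1 - 1 borrow-in) - 0 → 0 - 0 = 0, borrow out 0
Reading bits MSB→LSB: 01100100
Strip leading zeros: 1100100
= 1100100


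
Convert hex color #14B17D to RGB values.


Hex: #14B17D
R = 14₁₆ = 20
G = B1₁₆ = 177
B = 7D₁₆ = 125
= RGB(20, 177, 125)


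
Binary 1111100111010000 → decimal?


Positional values:
Bit 4: 1 × 2^4 = 16
Bit 6: 1 × 2^6 = 64
Bit 7: 1 × 2^7 = 128
Bit 8: 1 × 2^8 = 256
Bit 11: 1 × 2^11 = 2048
Bit 12: 1 × 2^12 = 4096
Bit 13: 1 × 2^13 = 8192
Bit 14: 1 × 2^14 = 16384
Bit 15: 1 × 2^15 = 32768
Sum = 16 + 64 + 128 + 256 + 2048 + 4096 + 8192 + 16384 + 32768
= 63952


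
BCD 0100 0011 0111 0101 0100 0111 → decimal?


Each 4-bit group → digit:
  0100 → 4
  0011 → 3
  0111 → 7
  0101 → 5
  0100 → 4
  0111 → 7
= 437547


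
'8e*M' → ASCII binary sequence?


String: '8e*M'  (4 characters)
Per-character ASCII lookup:
  '8': digits start at 48: '8' = 48 + 8 = 56 → 111000
  'e': lowercase starts at 97: 'e' = 97 + 4 = 101 → 1100101
  '*': special character: '*' = 42 → 101010
  'M': uppercase starts at 65: 'M' = 65 + 12 = 77 → 1001101
= 111000 1100101 101010 1001101


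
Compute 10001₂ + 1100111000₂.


Align and add column by column (LSB to MSB, carry propagating):
  00000010001
+ 01100111000
  -----------
  col 0: 1 + 0 + 0 (carry in) = 1 → bit 1, carry out 0
  col 1: 0 + 0 + 0 (carry in) = 0 → bit 0, carry out 0
  col 2: 0 + 0 + 0 (carry in) = 0 → bit 0, carry out 0
  col 3: 0 + 1 + 0 (carry in) = 1 → bit 1, carry out 0
  col 4: 1 + 1 + 0 (carry in) = 2 → bit 0, carry out 1
  col 5: 0 + 1 + 1 (carry in) = 2 → bit 0, carry out 1
  col 6: 0 + 0 + 1 (carry in) = 1 → bit 1, carry out 0
  col 7: 0 + 0 + 0 (carry in) = 0 → bit 0, carry out 0
  col 8: 0 + 1 + 0 (carry in) = 1 → bit 1, carry out 0
  col 9: 0 + 1 + 0 (carry in) = 1 → bit 1, carry out 0
  col 10: 0 + 0 + 0 (carry in) = 0 → bit 0, carry out 0
Reading bits MSB→LSB: 01101001001
Strip leading zeros: 1101001001
= 1101001001


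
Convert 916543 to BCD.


Each digit → 4-bit binary:
  9 → 1001
  1 → 0001
  6 → 0110
  5 → 0101
  4 → 0100
  3 → 0011
= 1001 0001 0110 0101 0100 0011


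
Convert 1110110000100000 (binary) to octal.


Group into 3-bit groups: 001110110000100000
  001 = 1
  110 = 6
  110 = 6
  000 = 0
  100 = 4
  000 = 0
= 0o166040


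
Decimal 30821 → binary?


Divide by 2 repeatedly:
30821 ÷ 2 = 15410 remainder 1
15410 ÷ 2 = 7705 remainder 0
7705 ÷ 2 = 3852 remainder 1
3852 ÷ 2 = 1926 remainder 0
1926 ÷ 2 = 963 remainder 0
963 ÷ 2 = 481 remainder 1
481 ÷ 2 = 240 remainder 1
240 ÷ 2 = 120 remainder 0
120 ÷ 2 = 60 remainder 0
60 ÷ 2 = 30 remainder 0
30 ÷ 2 = 15 remainder 0
15 ÷ 2 = 7 remainder 1
7 ÷ 2 = 3 remainder 1
3 ÷ 2 = 1 remainder 1
1 ÷ 2 = 0 remainder 1
Reading remainders bottom-up:
= 111100001100101


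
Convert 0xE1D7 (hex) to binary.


Each hex digit → 4 binary bits:
  E = 1110
  1 = 0001
  D = 1101
  7 = 0111
Concatenate: 1110 0001 1101 0111
= 1110000111010111


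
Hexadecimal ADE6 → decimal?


Positional values:
Position 0: 6 × 16^0 = 6 × 1 = 6
Position 1: E × 16^1 = 14 × 16 = 224
Position 2: D × 16^2 = 13 × 256 = 3328
Position 3: A × 16^3 = 10 × 4096 = 40960
Sum = 6 + 224 + 3328 + 40960
= 44518


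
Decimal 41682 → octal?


Divide by 8 repeatedly:
41682 ÷ 8 = 5210 remainder 2
5210 ÷ 8 = 651 remainder 2
651 ÷ 8 = 81 remainder 3
81 ÷ 8 = 10 remainder 1
10 ÷ 8 = 1 remainder 2
1 ÷ 8 = 0 remainder 1
Reading remainders bottom-up:
= 0o121322


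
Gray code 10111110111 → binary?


Gray code: 10111110111
MSB stays the same: 1
Each subsequent bit = prev_binary XOR current_gray:
  B[1] = 1 XOR 0 = 1
  B[2] = 1 XOR 1 = 0
  B[3] = 0 XOR 1 = 1
  B[4] = 1 XOR 1 = 0
  B[5] = 0 XOR 1 = 1
  B[6] = 1 XOR 1 = 0
  B[7] = 0 XOR 0 = 0
  B[8] = 0 XOR 1 = 1
  B[9] = 1 XOR 1 = 0
  B[10] = 0 XOR 1 = 1
= 11010100101 (1701 decimal)


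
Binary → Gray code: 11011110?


Binary: 11011110
Gray code: G = B XOR (B >> 1)
B >> 1 = 01101111
11011110 XOR 01101111:
  1 XOR 0 = 1
  1 XOR 1 = 0
  0 XOR 1 = 1
  1 XOR 0 = 1
  1 XOR 1 = 0
  1 XOR 1 = 0
  1 XOR 1 = 0
  0 XOR 1 = 1
= 10110001


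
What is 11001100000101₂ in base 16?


Group into 4-bit nibbles: 0011001100000101
  0011 = 3
  0011 = 3
  0000 = 0
  0101 = 5
= 0x3305


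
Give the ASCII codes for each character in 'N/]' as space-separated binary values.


String: 'N/]'  (3 characters)
Per-character ASCII lookup:
  'N': uppercase starts at 65: 'N' = 65 + 13 = 78 → 1001110
  '/': special character: '/' = 47 → 101111
  ']': special character: ']' = 93 → 1011101
= 1001110 101111 1011101


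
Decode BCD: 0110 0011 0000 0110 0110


Each 4-bit group → digit:
  0110 → 6
  0011 → 3
  0000 → 0
  0110 → 6
  0110 → 6
= 63066


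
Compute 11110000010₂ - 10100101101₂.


Align and subtract column by column (LSB to MSB, borrowing when needed):
  11110000010
- 10100101101
  -----------
  col 0: (0 - 0 borrow-in) - 1 → borrow from next column: (0+2) - 1 = 1, borrow out 1
  col 1: (1 - 1 borrow-in) - 0 → 0 - 0 = 0, borrow out 0
  col 2: (0 - 0 borrow-in) - 1 → borrow from next column: (0+2) - 1 = 1, borrow out 1
  col 3: (0 - 1 borrow-in) - 1 → borrow from next column: (-1+2) - 1 = 0, borrow out 1
  col 4: (0 - 1 borrow-in) - 0 → borrow from next column: (-1+2) - 0 = 1, borrow out 1
  col 5: (0 - 1 borrow-in) - 1 → borrow from next column: (-1+2) - 1 = 0, borrow out 1
  col 6: (0 - 1 borrow-in) - 0 → borrow from next column: (-1+2) - 0 = 1, borrow out 1
  col 7: (1 - 1 borrow-in) - 0 → 0 - 0 = 0, borrow out 0
  col 8: (1 - 0 borrow-in) - 1 → 1 - 1 = 0, borrow out 0
  col 9: (1 - 0 borrow-in) - 0 → 1 - 0 = 1, borrow out 0
  col 10: (1 - 0 borrow-in) - 1 → 1 - 1 = 0, borrow out 0
Reading bits MSB→LSB: 01001010101
Strip leading zeros: 1001010101
= 1001010101


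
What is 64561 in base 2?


Divide by 2 repeatedly:
64561 ÷ 2 = 32280 remainder 1
32280 ÷ 2 = 16140 remainder 0
16140 ÷ 2 = 8070 remainder 0
8070 ÷ 2 = 4035 remainder 0
4035 ÷ 2 = 2017 remainder 1
2017 ÷ 2 = 1008 remainder 1
1008 ÷ 2 = 504 remainder 0
504 ÷ 2 = 252 remainder 0
252 ÷ 2 = 126 remainder 0
126 ÷ 2 = 63 remainder 0
63 ÷ 2 = 31 remainder 1
31 ÷ 2 = 15 remainder 1
15 ÷ 2 = 7 remainder 1
7 ÷ 2 = 3 remainder 1
3 ÷ 2 = 1 remainder 1
1 ÷ 2 = 0 remainder 1
Reading remainders bottom-up:
= 1111110000110001


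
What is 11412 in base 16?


Divide by 16 repeatedly:
11412 ÷ 16 = 713 remainder 4 (4)
713 ÷ 16 = 44 remainder 9 (9)
44 ÷ 16 = 2 remainder 12 (C)
2 ÷ 16 = 0 remainder 2 (2)
Reading remainders bottom-up:
= 0x2C94


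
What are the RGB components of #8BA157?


Hex: #8BA157
R = 8B₁₆ = 139
G = A1₁₆ = 161
B = 57₁₆ = 87
= RGB(139, 161, 87)


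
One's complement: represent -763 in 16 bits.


Original: 0000001011111011
Invert all bits:
  bit 0: 0 → 1
  bit 1: 0 → 1
  bit 2: 0 → 1
  bit 3: 0 → 1
  bit 4: 0 → 1
  bit 5: 0 → 1
  bit 6: 1 → 0
  bit 7: 0 → 1
  bit 8: 1 → 0
  bit 9: 1 → 0
  bit 10: 1 → 0
  bit 11: 1 → 0
  bit 12: 1 → 0
  bit 13: 0 → 1
  bit 14: 1 → 0
  bit 15: 1 → 0
= 1111110100000100


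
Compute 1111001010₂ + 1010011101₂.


Align and add column by column (LSB to MSB, carry propagating):
  01111001010
+ 01010011101
  -----------
  col 0: 0 + 1 + 0 (carry in) = 1 → bit 1, carry out 0
  col 1: 1 + 0 + 0 (carry in) = 1 → bit 1, carry out 0
  col 2: 0 + 1 + 0 (carry in) = 1 → bit 1, carry out 0
  col 3: 1 + 1 + 0 (carry in) = 2 → bit 0, carry out 1
  col 4: 0 + 1 + 1 (carry in) = 2 → bit 0, carry out 1
  col 5: 0 + 0 + 1 (carry in) = 1 → bit 1, carry out 0
  col 6: 1 + 0 + 0 (carry in) = 1 → bit 1, carry out 0
  col 7: 1 + 1 + 0 (carry in) = 2 → bit 0, carry out 1
  col 8: 1 + 0 + 1 (carry in) = 2 → bit 0, carry out 1
  col 9: 1 + 1 + 1 (carry in) = 3 → bit 1, carry out 1
  col 10: 0 + 0 + 1 (carry in) = 1 → bit 1, carry out 0
Reading bits MSB→LSB: 11001100111
Strip leading zeros: 11001100111
= 11001100111


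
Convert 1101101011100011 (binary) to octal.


Group into 3-bit groups: 001101101011100011
  001 = 1
  101 = 5
  101 = 5
  011 = 3
  100 = 4
  011 = 3
= 0o155343


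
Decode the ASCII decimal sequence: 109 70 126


Codes (decimal): 109 70 126
Per-code ASCII lookup:
  109  (range 97-122: lowercase, 109 - 97 = 12) → 'm'
  70  (range 65-90: uppercase, 70 - 65 = 5) → 'F'
  126  (special character) → '~'
= 'mF~'


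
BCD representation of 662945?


Each digit → 4-bit binary:
  6 → 0110
  6 → 0110
  2 → 0010
  9 → 1001
  4 → 0100
  5 → 0101
= 0110 0110 0010 1001 0100 0101


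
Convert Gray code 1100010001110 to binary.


Gray code: 1100010001110
MSB stays the same: 1
Each subsequent bit = prev_binary XOR current_gray:
  B[1] = 1 XOR 1 = 0
  B[2] = 0 XOR 0 = 0
  B[3] = 0 XOR 0 = 0
  B[4] = 0 XOR 0 = 0
  B[5] = 0 XOR 1 = 1
  B[6] = 1 XOR 0 = 1
  B[7] = 1 XOR 0 = 1
  B[8] = 1 XOR 0 = 1
  B[9] = 1 XOR 1 = 0
  B[10] = 0 XOR 1 = 1
  B[11] = 1 XOR 1 = 0
  B[12] = 0 XOR 0 = 0
= 1000011110100 (4340 decimal)


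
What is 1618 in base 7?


Divide by 7 repeatedly:
1618 ÷ 7 = 231 remainder 1
231 ÷ 7 = 33 remainder 0
33 ÷ 7 = 4 remainder 5
4 ÷ 7 = 0 remainder 4
Reading remainders bottom-up:
= 4501


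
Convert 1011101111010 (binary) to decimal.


Positional values:
Bit 1: 1 × 2^1 = 2
Bit 3: 1 × 2^3 = 8
Bit 4: 1 × 2^4 = 16
Bit 5: 1 × 2^5 = 32
Bit 6: 1 × 2^6 = 64
Bit 8: 1 × 2^8 = 256
Bit 9: 1 × 2^9 = 512
Bit 10: 1 × 2^10 = 1024
Bit 12: 1 × 2^12 = 4096
Sum = 2 + 8 + 16 + 32 + 64 + 256 + 512 + 1024 + 4096
= 6010


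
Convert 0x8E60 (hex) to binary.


Each hex digit → 4 binary bits:
  8 = 1000
  E = 1110
  6 = 0110
  0 = 0000
Concatenate: 1000 1110 0110 0000
= 1000111001100000


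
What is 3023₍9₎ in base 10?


Positional values (base 9):
  3 × 9^0 = 3 × 1 = 3
  2 × 9^1 = 2 × 9 = 18
  0 × 9^2 = 0 × 81 = 0
  3 × 9^3 = 3 × 729 = 2187
Sum = 3 + 18 + 0 + 2187
= 2208


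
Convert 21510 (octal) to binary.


Each octal digit → 3 binary bits:
  2 = 010
  1 = 001
  5 = 101
  1 = 001
  0 = 000
Concatenate: 010 001 101 001 000
= 010001101001000


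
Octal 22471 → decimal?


Positional values:
Position 0: 1 × 8^0 = 1
Position 1: 7 × 8^1 = 56
Position 2: 4 × 8^2 = 256
Position 3: 2 × 8^3 = 1024
Position 4: 2 × 8^4 = 8192
Sum = 1 + 56 + 256 + 1024 + 8192
= 9529


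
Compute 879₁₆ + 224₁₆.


Align and add column by column (LSB to MSB, each column mod 16 with carry):
  0879
+ 0224
  ----
  col 0: 9(9) + 4(4) + 0 (carry in) = 13 → D(13), carry out 0
  col 1: 7(7) + 2(2) + 0 (carry in) = 9 → 9(9), carry out 0
  col 2: 8(8) + 2(2) + 0 (carry in) = 10 → A(10), carry out 0
  col 3: 0(0) + 0(0) + 0 (carry in) = 0 → 0(0), carry out 0
Reading digits MSB→LSB: 0A9D
Strip leading zeros: A9D
= 0xA9D


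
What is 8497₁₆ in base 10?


Positional values:
Position 0: 7 × 16^0 = 7 × 1 = 7
Position 1: 9 × 16^1 = 9 × 16 = 144
Position 2: 4 × 16^2 = 4 × 256 = 1024
Position 3: 8 × 16^3 = 8 × 4096 = 32768
Sum = 7 + 144 + 1024 + 32768
= 33943


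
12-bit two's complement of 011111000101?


Original: 011111000101
Step 1 - Invert all bits: 100000111010
Step 2 - Add 1: 100000111010 + 1
= 100000111011 (represents -1989)


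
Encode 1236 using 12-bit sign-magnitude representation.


Sign bit: 0 (positive)
Magnitude: 1236 = 10011010100
= 010011010100


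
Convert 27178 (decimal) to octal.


Divide by 8 repeatedly:
27178 ÷ 8 = 3397 remainder 2
3397 ÷ 8 = 424 remainder 5
424 ÷ 8 = 53 remainder 0
53 ÷ 8 = 6 remainder 5
6 ÷ 8 = 0 remainder 6
Reading remainders bottom-up:
= 0o65052


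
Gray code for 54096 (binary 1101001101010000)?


Binary: 1101001101010000
Gray code: G = B XOR (B >> 1)
B >> 1 = 0110100110101000
1101001101010000 XOR 0110100110101000:
  1 XOR 0 = 1
  1 XOR 1 = 0
  0 XOR 1 = 1
  1 XOR 0 = 1
  0 XOR 1 = 1
  0 XOR 0 = 0
  1 XOR 0 = 1
  1 XOR 1 = 0
  0 XOR 1 = 1
  1 XOR 0 = 1
  0 XOR 1 = 1
  1 XOR 0 = 1
  0 XOR 1 = 1
  0 XOR 0 = 0
  0 XOR 0 = 0
  0 XOR 0 = 0
= 1011101011111000


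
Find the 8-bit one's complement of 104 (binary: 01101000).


Original: 01101000
Invert all bits:
  bit 0: 0 → 1
  bit 1: 1 → 0
  bit 2: 1 → 0
  bit 3: 0 → 1
  bit 4: 1 → 0
  bit 5: 0 → 1
  bit 6: 0 → 1
  bit 7: 0 → 1
= 10010111


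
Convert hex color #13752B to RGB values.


Hex: #13752B
R = 13₁₆ = 19
G = 75₁₆ = 117
B = 2B₁₆ = 43
= RGB(19, 117, 43)


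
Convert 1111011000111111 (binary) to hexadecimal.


Group into 4-bit nibbles: 1111011000111111
  1111 = F
  0110 = 6
  0011 = 3
  1111 = F
= 0xF63F


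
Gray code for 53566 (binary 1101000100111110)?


Binary: 1101000100111110
Gray code: G = B XOR (B >> 1)
B >> 1 = 0110100010011111
1101000100111110 XOR 0110100010011111:
  1 XOR 0 = 1
  1 XOR 1 = 0
  0 XOR 1 = 1
  1 XOR 0 = 1
  0 XOR 1 = 1
  0 XOR 0 = 0
  0 XOR 0 = 0
  1 XOR 0 = 1
  0 XOR 1 = 1
  0 XOR 0 = 0
  1 XOR 0 = 1
  1 XOR 1 = 0
  1 XOR 1 = 0
  1 XOR 1 = 0
  1 XOR 1 = 0
  0 XOR 1 = 1
= 1011100110100001


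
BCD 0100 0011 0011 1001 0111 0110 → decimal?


Each 4-bit group → digit:
  0100 → 4
  0011 → 3
  0011 → 3
  1001 → 9
  0111 → 7
  0110 → 6
= 433976


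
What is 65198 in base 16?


Divide by 16 repeatedly:
65198 ÷ 16 = 4074 remainder 14 (E)
4074 ÷ 16 = 254 remainder 10 (A)
254 ÷ 16 = 15 remainder 14 (E)
15 ÷ 16 = 0 remainder 15 (F)
Reading remainders bottom-up:
= 0xFEAE


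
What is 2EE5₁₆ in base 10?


Positional values:
Position 0: 5 × 16^0 = 5 × 1 = 5
Position 1: E × 16^1 = 14 × 16 = 224
Position 2: E × 16^2 = 14 × 256 = 3584
Position 3: 2 × 16^3 = 2 × 4096 = 8192
Sum = 5 + 224 + 3584 + 8192
= 12005


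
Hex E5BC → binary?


Each hex digit → 4 binary bits:
  E = 1110
  5 = 0101
  B = 1011
  C = 1100
Concatenate: 1110 0101 1011 1100
= 1110010110111100


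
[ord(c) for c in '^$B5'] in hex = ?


String: '^$B5'  (4 characters)
Per-character ASCII lookup:
  '^': special character: '^' = 94 → 0x5E
  '$': special character: '$' = 36 → 0x24
  'B': uppercase starts at 65: 'B' = 65 + 1 = 66 → 0x42
  '5': digits start at 48: '5' = 48 + 5 = 53 → 0x35
= 0x5E 0x24 0x42 0x35


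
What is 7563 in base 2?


Divide by 2 repeatedly:
7563 ÷ 2 = 3781 remainder 1
3781 ÷ 2 = 1890 remainder 1
1890 ÷ 2 = 945 remainder 0
945 ÷ 2 = 472 remainder 1
472 ÷ 2 = 236 remainder 0
236 ÷ 2 = 118 remainder 0
118 ÷ 2 = 59 remainder 0
59 ÷ 2 = 29 remainder 1
29 ÷ 2 = 14 remainder 1
14 ÷ 2 = 7 remainder 0
7 ÷ 2 = 3 remainder 1
3 ÷ 2 = 1 remainder 1
1 ÷ 2 = 0 remainder 1
Reading remainders bottom-up:
= 1110110001011


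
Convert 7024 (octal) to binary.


Each octal digit → 3 binary bits:
  7 = 111
  0 = 000
  2 = 010
  4 = 100
Concatenate: 111 000 010 100
= 111000010100


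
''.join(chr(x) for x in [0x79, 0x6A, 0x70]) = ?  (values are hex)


Codes (hex): 0x79 0x6A 0x70
Per-code ASCII lookup:
  0x79 = 121  (range 97-122: lowercase, 121 - 97 = 24) → 'y'
  0x6A = 106  (range 97-122: lowercase, 106 - 97 = 9) → 'j'
  0x70 = 112  (range 97-122: lowercase, 112 - 97 = 15) → 'p'
= 'yjp'


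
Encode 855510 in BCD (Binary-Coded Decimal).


Each digit → 4-bit binary:
  8 → 1000
  5 → 0101
  5 → 0101
  5 → 0101
  1 → 0001
  0 → 0000
= 1000 0101 0101 0101 0001 0000


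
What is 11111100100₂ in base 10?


Positional values:
Bit 2: 1 × 2^2 = 4
Bit 5: 1 × 2^5 = 32
Bit 6: 1 × 2^6 = 64
Bit 7: 1 × 2^7 = 128
Bit 8: 1 × 2^8 = 256
Bit 9: 1 × 2^9 = 512
Bit 10: 1 × 2^10 = 1024
Sum = 4 + 32 + 64 + 128 + 256 + 512 + 1024
= 2020


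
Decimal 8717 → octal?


Divide by 8 repeatedly:
8717 ÷ 8 = 1089 remainder 5
1089 ÷ 8 = 136 remainder 1
136 ÷ 8 = 17 remainder 0
17 ÷ 8 = 2 remainder 1
2 ÷ 8 = 0 remainder 2
Reading remainders bottom-up:
= 0o21015


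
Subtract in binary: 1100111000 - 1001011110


Align and subtract column by column (LSB to MSB, borrowing when needed):
  1100111000
- 1001011110
  ----------
  col 0: (0 - 0 borrow-in) - 0 → 0 - 0 = 0, borrow out 0
  col 1: (0 - 0 borrow-in) - 1 → borrow from next column: (0+2) - 1 = 1, borrow out 1
  col 2: (0 - 1 borrow-in) - 1 → borrow from next column: (-1+2) - 1 = 0, borrow out 1
  col 3: (1 - 1 borrow-in) - 1 → borrow from next column: (0+2) - 1 = 1, borrow out 1
  col 4: (1 - 1 borrow-in) - 1 → borrow from next column: (0+2) - 1 = 1, borrow out 1
  col 5: (1 - 1 borrow-in) - 0 → 0 - 0 = 0, borrow out 0
  col 6: (0 - 0 borrow-in) - 1 → borrow from next column: (0+2) - 1 = 1, borrow out 1
  col 7: (0 - 1 borrow-in) - 0 → borrow from next column: (-1+2) - 0 = 1, borrow out 1
  col 8: (1 - 1 borrow-in) - 0 → 0 - 0 = 0, borrow out 0
  col 9: (1 - 0 borrow-in) - 1 → 1 - 1 = 0, borrow out 0
Reading bits MSB→LSB: 0011011010
Strip leading zeros: 11011010
= 11011010


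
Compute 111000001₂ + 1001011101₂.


Align and add column by column (LSB to MSB, carry propagating):
  00111000001
+ 01001011101
  -----------
  col 0: 1 + 1 + 0 (carry in) = 2 → bit 0, carry out 1
  col 1: 0 + 0 + 1 (carry in) = 1 → bit 1, carry out 0
  col 2: 0 + 1 + 0 (carry in) = 1 → bit 1, carry out 0
  col 3: 0 + 1 + 0 (carry in) = 1 → bit 1, carry out 0
  col 4: 0 + 1 + 0 (carry in) = 1 → bit 1, carry out 0
  col 5: 0 + 0 + 0 (carry in) = 0 → bit 0, carry out 0
  col 6: 1 + 1 + 0 (carry in) = 2 → bit 0, carry out 1
  col 7: 1 + 0 + 1 (carry in) = 2 → bit 0, carry out 1
  col 8: 1 + 0 + 1 (carry in) = 2 → bit 0, carry out 1
  col 9: 0 + 1 + 1 (carry in) = 2 → bit 0, carry out 1
  col 10: 0 + 0 + 1 (carry in) = 1 → bit 1, carry out 0
Reading bits MSB→LSB: 10000011110
Strip leading zeros: 10000011110
= 10000011110


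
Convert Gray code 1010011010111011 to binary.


Gray code: 1010011010111011
MSB stays the same: 1
Each subsequent bit = prev_binary XOR current_gray:
  B[1] = 1 XOR 0 = 1
  B[2] = 1 XOR 1 = 0
  B[3] = 0 XOR 0 = 0
  B[4] = 0 XOR 0 = 0
  B[5] = 0 XOR 1 = 1
  B[6] = 1 XOR 1 = 0
  B[7] = 0 XOR 0 = 0
  B[8] = 0 XOR 1 = 1
  B[9] = 1 XOR 0 = 1
  B[10] = 1 XOR 1 = 0
  B[11] = 0 XOR 1 = 1
  B[12] = 1 XOR 1 = 0
  B[13] = 0 XOR 0 = 0
  B[14] = 0 XOR 1 = 1
  B[15] = 1 XOR 1 = 0
= 1100010011010010 (50386 decimal)


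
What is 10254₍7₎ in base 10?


Positional values (base 7):
  4 × 7^0 = 4 × 1 = 4
  5 × 7^1 = 5 × 7 = 35
  2 × 7^2 = 2 × 49 = 98
  0 × 7^3 = 0 × 343 = 0
  1 × 7^4 = 1 × 2401 = 2401
Sum = 4 + 35 + 98 + 0 + 2401
= 2538


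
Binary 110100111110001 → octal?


Group into 3-bit groups: 110100111110001
  110 = 6
  100 = 4
  111 = 7
  110 = 6
  001 = 1
= 0o64761


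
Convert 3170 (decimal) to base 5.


Divide by 5 repeatedly:
3170 ÷ 5 = 634 remainder 0
634 ÷ 5 = 126 remainder 4
126 ÷ 5 = 25 remainder 1
25 ÷ 5 = 5 remainder 0
5 ÷ 5 = 1 remainder 0
1 ÷ 5 = 0 remainder 1
Reading remainders bottom-up:
= 100140


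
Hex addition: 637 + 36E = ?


Align and add column by column (LSB to MSB, each column mod 16 with carry):
  0637
+ 036E
  ----
  col 0: 7(7) + E(14) + 0 (carry in) = 21 → 5(5), carry out 1
  col 1: 3(3) + 6(6) + 1 (carry in) = 10 → A(10), carry out 0
  col 2: 6(6) + 3(3) + 0 (carry in) = 9 → 9(9), carry out 0
  col 3: 0(0) + 0(0) + 0 (carry in) = 0 → 0(0), carry out 0
Reading digits MSB→LSB: 09A5
Strip leading zeros: 9A5
= 0x9A5


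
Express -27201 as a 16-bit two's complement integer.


Original: 0110101001000001
Step 1 - Invert all bits: 1001010110111110
Step 2 - Add 1: 1001010110111110 + 1
= 1001010110111111 (represents -27201)


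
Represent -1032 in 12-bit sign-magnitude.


Sign bit: 1 (negative)
Magnitude: 1032 = 10000001000
= 110000001000


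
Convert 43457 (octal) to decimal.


Positional values:
Position 0: 7 × 8^0 = 7
Position 1: 5 × 8^1 = 40
Position 2: 4 × 8^2 = 256
Position 3: 3 × 8^3 = 1536
Position 4: 4 × 8^4 = 16384
Sum = 7 + 40 + 256 + 1536 + 16384
= 18223


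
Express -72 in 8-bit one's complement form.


Original: 01001000
Invert all bits:
  bit 0: 0 → 1
  bit 1: 1 → 0
  bit 2: 0 → 1
  bit 3: 0 → 1
  bit 4: 1 → 0
  bit 5: 0 → 1
  bit 6: 0 → 1
  bit 7: 0 → 1
= 10110111


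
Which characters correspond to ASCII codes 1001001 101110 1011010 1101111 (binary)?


Codes (binary): 1001001 101110 1011010 1101111
Per-code ASCII lookup:
  1001001 = 73  (range 65-90: uppercase, 73 - 65 = 8) → 'I'
  101110 = 46  (special character) → '.'
  1011010 = 90  (range 65-90: uppercase, 90 - 65 = 25) → 'Z'
  1101111 = 111  (range 97-122: lowercase, 111 - 97 = 14) → 'o'
= 'I.Zo'


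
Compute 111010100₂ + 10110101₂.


Align and add column by column (LSB to MSB, carry propagating):
  0111010100
+ 0010110101
  ----------
  col 0: 0 + 1 + 0 (carry in) = 1 → bit 1, carry out 0
  col 1: 0 + 0 + 0 (carry in) = 0 → bit 0, carry out 0
  col 2: 1 + 1 + 0 (carry in) = 2 → bit 0, carry out 1
  col 3: 0 + 0 + 1 (carry in) = 1 → bit 1, carry out 0
  col 4: 1 + 1 + 0 (carry in) = 2 → bit 0, carry out 1
  col 5: 0 + 1 + 1 (carry in) = 2 → bit 0, carry out 1
  col 6: 1 + 0 + 1 (carry in) = 2 → bit 0, carry out 1
  col 7: 1 + 1 + 1 (carry in) = 3 → bit 1, carry out 1
  col 8: 1 + 0 + 1 (carry in) = 2 → bit 0, carry out 1
  col 9: 0 + 0 + 1 (carry in) = 1 → bit 1, carry out 0
Reading bits MSB→LSB: 1010001001
Strip leading zeros: 1010001001
= 1010001001


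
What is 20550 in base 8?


Divide by 8 repeatedly:
20550 ÷ 8 = 2568 remainder 6
2568 ÷ 8 = 321 remainder 0
321 ÷ 8 = 40 remainder 1
40 ÷ 8 = 5 remainder 0
5 ÷ 8 = 0 remainder 5
Reading remainders bottom-up:
= 0o50106


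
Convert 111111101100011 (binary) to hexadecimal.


Group into 4-bit nibbles: 0111111101100011
  0111 = 7
  1111 = F
  0110 = 6
  0011 = 3
= 0x7F63


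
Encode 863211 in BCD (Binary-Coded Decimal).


Each digit → 4-bit binary:
  8 → 1000
  6 → 0110
  3 → 0011
  2 → 0010
  1 → 0001
  1 → 0001
= 1000 0110 0011 0010 0001 0001


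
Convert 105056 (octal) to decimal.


Positional values:
Position 0: 6 × 8^0 = 6
Position 1: 5 × 8^1 = 40
Position 2: 0 × 8^2 = 0
Position 3: 5 × 8^3 = 2560
Position 4: 0 × 8^4 = 0
Position 5: 1 × 8^5 = 32768
Sum = 6 + 40 + 0 + 2560 + 0 + 32768
= 35374


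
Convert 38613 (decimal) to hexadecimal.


Divide by 16 repeatedly:
38613 ÷ 16 = 2413 remainder 5 (5)
2413 ÷ 16 = 150 remainder 13 (D)
150 ÷ 16 = 9 remainder 6 (6)
9 ÷ 16 = 0 remainder 9 (9)
Reading remainders bottom-up:
= 0x96D5


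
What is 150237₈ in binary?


Each octal digit → 3 binary bits:
  1 = 001
  5 = 101
  0 = 000
  2 = 010
  3 = 011
  7 = 111
Concatenate: 001 101 000 010 011 111
= 001101000010011111


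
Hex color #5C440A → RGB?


Hex: #5C440A
R = 5C₁₆ = 92
G = 44₁₆ = 68
B = 0A₁₆ = 10
= RGB(92, 68, 10)


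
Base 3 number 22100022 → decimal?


Positional values (base 3):
  2 × 3^0 = 2 × 1 = 2
  2 × 3^1 = 2 × 3 = 6
  0 × 3^2 = 0 × 9 = 0
  0 × 3^3 = 0 × 27 = 0
  0 × 3^4 = 0 × 81 = 0
  1 × 3^5 = 1 × 243 = 243
  2 × 3^6 = 2 × 729 = 1458
  2 × 3^7 = 2 × 2187 = 4374
Sum = 2 + 6 + 0 + 0 + 0 + 243 + 1458 + 4374
= 6083


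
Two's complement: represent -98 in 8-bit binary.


Original: 01100010
Step 1 - Invert all bits: 10011101
Step 2 - Add 1: 10011101 + 1
= 10011110 (represents -98)


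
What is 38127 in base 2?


Divide by 2 repeatedly:
38127 ÷ 2 = 19063 remainder 1
19063 ÷ 2 = 9531 remainder 1
9531 ÷ 2 = 4765 remainder 1
4765 ÷ 2 = 2382 remainder 1
2382 ÷ 2 = 1191 remainder 0
1191 ÷ 2 = 595 remainder 1
595 ÷ 2 = 297 remainder 1
297 ÷ 2 = 148 remainder 1
148 ÷ 2 = 74 remainder 0
74 ÷ 2 = 37 remainder 0
37 ÷ 2 = 18 remainder 1
18 ÷ 2 = 9 remainder 0
9 ÷ 2 = 4 remainder 1
4 ÷ 2 = 2 remainder 0
2 ÷ 2 = 1 remainder 0
1 ÷ 2 = 0 remainder 1
Reading remainders bottom-up:
= 1001010011101111


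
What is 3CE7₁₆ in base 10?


Positional values:
Position 0: 7 × 16^0 = 7 × 1 = 7
Position 1: E × 16^1 = 14 × 16 = 224
Position 2: C × 16^2 = 12 × 256 = 3072
Position 3: 3 × 16^3 = 3 × 4096 = 12288
Sum = 7 + 224 + 3072 + 12288
= 15591


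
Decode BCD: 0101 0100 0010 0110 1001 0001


Each 4-bit group → digit:
  0101 → 5
  0100 → 4
  0010 → 2
  0110 → 6
  1001 → 9
  0001 → 1
= 542691


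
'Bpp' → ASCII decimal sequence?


String: 'Bpp'  (3 characters)
Per-character ASCII lookup:
  'B': uppercase starts at 65: 'B' = 65 + 1 = 66
  'p': lowercase starts at 97: 'p' = 97 + 15 = 112
  'p': lowercase starts at 97: 'p' = 97 + 15 = 112
= 66 112 112


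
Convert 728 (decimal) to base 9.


Divide by 9 repeatedly:
728 ÷ 9 = 80 remainder 8
80 ÷ 9 = 8 remainder 8
8 ÷ 9 = 0 remainder 8
Reading remainders bottom-up:
= 888


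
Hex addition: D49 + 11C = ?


Align and add column by column (LSB to MSB, each column mod 16 with carry):
  0D49
+ 011C
  ----
  col 0: 9(9) + C(12) + 0 (carry in) = 21 → 5(5), carry out 1
  col 1: 4(4) + 1(1) + 1 (carry in) = 6 → 6(6), carry out 0
  col 2: D(13) + 1(1) + 0 (carry in) = 14 → E(14), carry out 0
  col 3: 0(0) + 0(0) + 0 (carry in) = 0 → 0(0), carry out 0
Reading digits MSB→LSB: 0E65
Strip leading zeros: E65
= 0xE65


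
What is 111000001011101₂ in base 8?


Group into 3-bit groups: 111000001011101
  111 = 7
  000 = 0
  001 = 1
  011 = 3
  101 = 5
= 0o70135


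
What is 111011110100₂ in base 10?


Positional values:
Bit 2: 1 × 2^2 = 4
Bit 4: 1 × 2^4 = 16
Bit 5: 1 × 2^5 = 32
Bit 6: 1 × 2^6 = 64
Bit 7: 1 × 2^7 = 128
Bit 9: 1 × 2^9 = 512
Bit 10: 1 × 2^10 = 1024
Bit 11: 1 × 2^11 = 2048
Sum = 4 + 16 + 32 + 64 + 128 + 512 + 1024 + 2048
= 3828


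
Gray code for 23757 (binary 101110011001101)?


Binary: 101110011001101
Gray code: G = B XOR (B >> 1)
B >> 1 = 010111001100110
101110011001101 XOR 010111001100110:
  1 XOR 0 = 1
  0 XOR 1 = 1
  1 XOR 0 = 1
  1 XOR 1 = 0
  1 XOR 1 = 0
  0 XOR 1 = 1
  0 XOR 0 = 0
  1 XOR 0 = 1
  1 XOR 1 = 0
  0 XOR 1 = 1
  0 XOR 0 = 0
  1 XOR 0 = 1
  1 XOR 1 = 0
  0 XOR 1 = 1
  1 XOR 0 = 1
= 111001010101011


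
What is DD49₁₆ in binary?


Each hex digit → 4 binary bits:
  D = 1101
  D = 1101
  4 = 0100
  9 = 1001
Concatenate: 1101 1101 0100 1001
= 1101110101001001


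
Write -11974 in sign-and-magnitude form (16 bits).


Sign bit: 1 (negative)
Magnitude: 11974 = 010111011000110
= 1010111011000110


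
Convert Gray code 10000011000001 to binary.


Gray code: 10000011000001
MSB stays the same: 1
Each subsequent bit = prev_binary XOR current_gray:
  B[1] = 1 XOR 0 = 1
  B[2] = 1 XOR 0 = 1
  B[3] = 1 XOR 0 = 1
  B[4] = 1 XOR 0 = 1
  B[5] = 1 XOR 0 = 1
  B[6] = 1 XOR 1 = 0
  B[7] = 0 XOR 1 = 1
  B[8] = 1 XOR 0 = 1
  B[9] = 1 XOR 0 = 1
  B[10] = 1 XOR 0 = 1
  B[11] = 1 XOR 0 = 1
  B[12] = 1 XOR 0 = 1
  B[13] = 1 XOR 1 = 0
= 11111101111110 (16254 decimal)


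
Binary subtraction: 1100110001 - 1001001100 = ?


Align and subtract column by column (LSB to MSB, borrowing when needed):
  1100110001
- 1001001100
  ----------
  col 0: (1 - 0 borrow-in) - 0 → 1 - 0 = 1, borrow out 0
  col 1: (0 - 0 borrow-in) - 0 → 0 - 0 = 0, borrow out 0
  col 2: (0 - 0 borrow-in) - 1 → borrow from next column: (0+2) - 1 = 1, borrow out 1
  col 3: (0 - 1 borrow-in) - 1 → borrow from next column: (-1+2) - 1 = 0, borrow out 1
  col 4: (1 - 1 borrow-in) - 0 → 0 - 0 = 0, borrow out 0
  col 5: (1 - 0 borrow-in) - 0 → 1 - 0 = 1, borrow out 0
  col 6: (0 - 0 borrow-in) - 1 → borrow from next column: (0+2) - 1 = 1, borrow out 1
  col 7: (0 - 1 borrow-in) - 0 → borrow from next column: (-1+2) - 0 = 1, borrow out 1
  col 8: (1 - 1 borrow-in) - 0 → 0 - 0 = 0, borrow out 0
  col 9: (1 - 0 borrow-in) - 1 → 1 - 1 = 0, borrow out 0
Reading bits MSB→LSB: 0011100101
Strip leading zeros: 11100101
= 11100101


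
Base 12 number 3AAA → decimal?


Positional values (base 12):
  A × 12^0 = 10 × 1 = 10
  A × 12^1 = 10 × 12 = 120
  A × 12^2 = 10 × 144 = 1440
  3 × 12^3 = 3 × 1728 = 5184
Sum = 10 + 120 + 1440 + 5184
= 6754


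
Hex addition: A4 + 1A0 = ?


Align and add column by column (LSB to MSB, each column mod 16 with carry):
  00A4
+ 01A0
  ----
  col 0: 4(4) + 0(0) + 0 (carry in) = 4 → 4(4), carry out 0
  col 1: A(10) + A(10) + 0 (carry in) = 20 → 4(4), carry out 1
  col 2: 0(0) + 1(1) + 1 (carry in) = 2 → 2(2), carry out 0
  col 3: 0(0) + 0(0) + 0 (carry in) = 0 → 0(0), carry out 0
Reading digits MSB→LSB: 0244
Strip leading zeros: 244
= 0x244


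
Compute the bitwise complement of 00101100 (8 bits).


Original: 00101100
Invert all bits:
  bit 0: 0 → 1
  bit 1: 0 → 1
  bit 2: 1 → 0
  bit 3: 0 → 1
  bit 4: 1 → 0
  bit 5: 1 → 0
  bit 6: 0 → 1
  bit 7: 0 → 1
= 11010011


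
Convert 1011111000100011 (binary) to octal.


Group into 3-bit groups: 001011111000100011
  001 = 1
  011 = 3
  111 = 7
  000 = 0
  100 = 4
  011 = 3
= 0o137043


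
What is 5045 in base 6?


Divide by 6 repeatedly:
5045 ÷ 6 = 840 remainder 5
840 ÷ 6 = 140 remainder 0
140 ÷ 6 = 23 remainder 2
23 ÷ 6 = 3 remainder 5
3 ÷ 6 = 0 remainder 3
Reading remainders bottom-up:
= 35205


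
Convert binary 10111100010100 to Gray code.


Binary: 10111100010100
Gray code: G = B XOR (B >> 1)
B >> 1 = 01011110001010
10111100010100 XOR 01011110001010:
  1 XOR 0 = 1
  0 XOR 1 = 1
  1 XOR 0 = 1
  1 XOR 1 = 0
  1 XOR 1 = 0
  1 XOR 1 = 0
  0 XOR 1 = 1
  0 XOR 0 = 0
  0 XOR 0 = 0
  1 XOR 0 = 1
  0 XOR 1 = 1
  1 XOR 0 = 1
  0 XOR 1 = 1
  0 XOR 0 = 0
= 11100010011110


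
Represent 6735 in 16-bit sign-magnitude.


Sign bit: 0 (positive)
Magnitude: 6735 = 001101001001111
= 0001101001001111


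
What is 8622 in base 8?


Divide by 8 repeatedly:
8622 ÷ 8 = 1077 remainder 6
1077 ÷ 8 = 134 remainder 5
134 ÷ 8 = 16 remainder 6
16 ÷ 8 = 2 remainder 0
2 ÷ 8 = 0 remainder 2
Reading remainders bottom-up:
= 0o20656


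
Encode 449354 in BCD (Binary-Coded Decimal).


Each digit → 4-bit binary:
  4 → 0100
  4 → 0100
  9 → 1001
  3 → 0011
  5 → 0101
  4 → 0100
= 0100 0100 1001 0011 0101 0100


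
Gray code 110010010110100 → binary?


Gray code: 110010010110100
MSB stays the same: 1
Each subsequent bit = prev_binary XOR current_gray:
  B[1] = 1 XOR 1 = 0
  B[2] = 0 XOR 0 = 0
  B[3] = 0 XOR 0 = 0
  B[4] = 0 XOR 1 = 1
  B[5] = 1 XOR 0 = 1
  B[6] = 1 XOR 0 = 1
  B[7] = 1 XOR 1 = 0
  B[8] = 0 XOR 0 = 0
  B[9] = 0 XOR 1 = 1
  B[10] = 1 XOR 1 = 0
  B[11] = 0 XOR 0 = 0
  B[12] = 0 XOR 1 = 1
  B[13] = 1 XOR 0 = 1
  B[14] = 1 XOR 0 = 1
= 100011100100111 (18215 decimal)


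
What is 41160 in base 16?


Divide by 16 repeatedly:
41160 ÷ 16 = 2572 remainder 8 (8)
2572 ÷ 16 = 160 remainder 12 (C)
160 ÷ 16 = 10 remainder 0 (0)
10 ÷ 16 = 0 remainder 10 (A)
Reading remainders bottom-up:
= 0xA0C8


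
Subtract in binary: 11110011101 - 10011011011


Align and subtract column by column (LSB to MSB, borrowing when needed):
  11110011101
- 10011011011
  -----------
  col 0: (1 - 0 borrow-in) - 1 → 1 - 1 = 0, borrow out 0
  col 1: (0 - 0 borrow-in) - 1 → borrow from next column: (0+2) - 1 = 1, borrow out 1
  col 2: (1 - 1 borrow-in) - 0 → 0 - 0 = 0, borrow out 0
  col 3: (1 - 0 borrow-in) - 1 → 1 - 1 = 0, borrow out 0
  col 4: (1 - 0 borrow-in) - 1 → 1 - 1 = 0, borrow out 0
  col 5: (0 - 0 borrow-in) - 0 → 0 - 0 = 0, borrow out 0
  col 6: (0 - 0 borrow-in) - 1 → borrow from next column: (0+2) - 1 = 1, borrow out 1
  col 7: (1 - 1 borrow-in) - 1 → borrow from next column: (0+2) - 1 = 1, borrow out 1
  col 8: (1 - 1 borrow-in) - 0 → 0 - 0 = 0, borrow out 0
  col 9: (1 - 0 borrow-in) - 0 → 1 - 0 = 1, borrow out 0
  col 10: (1 - 0 borrow-in) - 1 → 1 - 1 = 0, borrow out 0
Reading bits MSB→LSB: 01011000010
Strip leading zeros: 1011000010
= 1011000010


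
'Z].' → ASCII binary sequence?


String: 'Z].'  (3 characters)
Per-character ASCII lookup:
  'Z': uppercase starts at 65: 'Z' = 65 + 25 = 90 → 1011010
  ']': special character: ']' = 93 → 1011101
  '.': special character: '.' = 46 → 101110
= 1011010 1011101 101110


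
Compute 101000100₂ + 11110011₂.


Align and add column by column (LSB to MSB, carry propagating):
  0101000100
+ 0011110011
  ----------
  col 0: 0 + 1 + 0 (carry in) = 1 → bit 1, carry out 0
  col 1: 0 + 1 + 0 (carry in) = 1 → bit 1, carry out 0
  col 2: 1 + 0 + 0 (carry in) = 1 → bit 1, carry out 0
  col 3: 0 + 0 + 0 (carry in) = 0 → bit 0, carry out 0
  col 4: 0 + 1 + 0 (carry in) = 1 → bit 1, carry out 0
  col 5: 0 + 1 + 0 (carry in) = 1 → bit 1, carry out 0
  col 6: 1 + 1 + 0 (carry in) = 2 → bit 0, carry out 1
  col 7: 0 + 1 + 1 (carry in) = 2 → bit 0, carry out 1
  col 8: 1 + 0 + 1 (carry in) = 2 → bit 0, carry out 1
  col 9: 0 + 0 + 1 (carry in) = 1 → bit 1, carry out 0
Reading bits MSB→LSB: 1000110111
Strip leading zeros: 1000110111
= 1000110111


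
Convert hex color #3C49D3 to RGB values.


Hex: #3C49D3
R = 3C₁₆ = 60
G = 49₁₆ = 73
B = D3₁₆ = 211
= RGB(60, 73, 211)


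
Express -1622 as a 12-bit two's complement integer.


Original: 011001010110
Step 1 - Invert all bits: 100110101001
Step 2 - Add 1: 100110101001 + 1
= 100110101010 (represents -1622)


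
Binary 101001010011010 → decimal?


Positional values:
Bit 1: 1 × 2^1 = 2
Bit 3: 1 × 2^3 = 8
Bit 4: 1 × 2^4 = 16
Bit 7: 1 × 2^7 = 128
Bit 9: 1 × 2^9 = 512
Bit 12: 1 × 2^12 = 4096
Bit 14: 1 × 2^14 = 16384
Sum = 2 + 8 + 16 + 128 + 512 + 4096 + 16384
= 21146


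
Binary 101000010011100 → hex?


Group into 4-bit nibbles: 0101000010011100
  0101 = 5
  0000 = 0
  1001 = 9
  1100 = C
= 0x509C


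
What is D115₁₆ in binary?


Each hex digit → 4 binary bits:
  D = 1101
  1 = 0001
  1 = 0001
  5 = 0101
Concatenate: 1101 0001 0001 0101
= 1101000100010101


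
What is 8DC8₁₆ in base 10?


Positional values:
Position 0: 8 × 16^0 = 8 × 1 = 8
Position 1: C × 16^1 = 12 × 16 = 192
Position 2: D × 16^2 = 13 × 256 = 3328
Position 3: 8 × 16^3 = 8 × 4096 = 32768
Sum = 8 + 192 + 3328 + 32768
= 36296


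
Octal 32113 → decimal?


Positional values:
Position 0: 3 × 8^0 = 3
Position 1: 1 × 8^1 = 8
Position 2: 1 × 8^2 = 64
Position 3: 2 × 8^3 = 1024
Position 4: 3 × 8^4 = 12288
Sum = 3 + 8 + 64 + 1024 + 12288
= 13387


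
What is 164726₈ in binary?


Each octal digit → 3 binary bits:
  1 = 001
  6 = 110
  4 = 100
  7 = 111
  2 = 010
  6 = 110
Concatenate: 001 110 100 111 010 110
= 001110100111010110


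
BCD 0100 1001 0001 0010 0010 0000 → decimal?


Each 4-bit group → digit:
  0100 → 4
  1001 → 9
  0001 → 1
  0010 → 2
  0010 → 2
  0000 → 0
= 491220


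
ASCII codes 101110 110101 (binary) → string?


Codes (binary): 101110 110101
Per-code ASCII lookup:
  101110 = 46  (special character) → '.'
  110101 = 53  (range 48-57: digits, 53 - 48 = 5) → '5'
= '.5'


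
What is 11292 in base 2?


Divide by 2 repeatedly:
11292 ÷ 2 = 5646 remainder 0
5646 ÷ 2 = 2823 remainder 0
2823 ÷ 2 = 1411 remainder 1
1411 ÷ 2 = 705 remainder 1
705 ÷ 2 = 352 remainder 1
352 ÷ 2 = 176 remainder 0
176 ÷ 2 = 88 remainder 0
88 ÷ 2 = 44 remainder 0
44 ÷ 2 = 22 remainder 0
22 ÷ 2 = 11 remainder 0
11 ÷ 2 = 5 remainder 1
5 ÷ 2 = 2 remainder 1
2 ÷ 2 = 1 remainder 0
1 ÷ 2 = 0 remainder 1
Reading remainders bottom-up:
= 10110000011100
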